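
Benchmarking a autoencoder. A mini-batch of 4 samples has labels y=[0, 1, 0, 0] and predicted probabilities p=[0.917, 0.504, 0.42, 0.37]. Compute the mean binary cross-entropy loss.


L[0] = -ln(1-0.917) = -ln(0.083) = 2.4889
L[1] = -ln(0.504) = 0.6852
L[2] = -ln(1-0.42) = -ln(0.58) = 0.5447
L[3] = -ln(1-0.37) = -ln(0.63) = 0.462
mean = (2.4889 + 0.6852 + 0.5447 + 0.462)/4 = 1.0452

1.0452


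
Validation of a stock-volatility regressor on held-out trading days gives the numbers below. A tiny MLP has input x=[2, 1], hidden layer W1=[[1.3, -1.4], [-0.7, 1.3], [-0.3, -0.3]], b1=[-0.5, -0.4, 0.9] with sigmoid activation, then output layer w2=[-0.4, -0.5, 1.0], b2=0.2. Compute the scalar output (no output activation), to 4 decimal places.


z1[0] = (1.3)·(2) + (-1.4)·(1) - 0.5 = 0.7
z1[1] = (-0.7)·(2) + (1.3)·(1) - 0.4 = -0.5
z1[2] = (-0.3)·(2) + (-0.3)·(1) + 0.9 = 0.0
h = sigmoid(z1) = [0.6682, 0.3775, 0.5]
output = (-0.4)·(0.6682) + (-0.5)·(0.3775) + (1.0)·(0.5) + 0.2 = 0.244

0.244


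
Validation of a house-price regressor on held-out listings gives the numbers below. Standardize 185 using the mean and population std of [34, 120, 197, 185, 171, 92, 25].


μ = 117.7143, σ = 65.3818
z = (185 - 117.7143)/65.3818 = 1.0291

1.0291


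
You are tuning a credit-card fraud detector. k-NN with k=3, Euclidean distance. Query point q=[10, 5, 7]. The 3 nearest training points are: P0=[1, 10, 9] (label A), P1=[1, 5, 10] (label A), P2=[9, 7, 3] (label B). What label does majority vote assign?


d(q,P0) = 10.4881  (label A)
d(q,P1) = 9.4868  (label A)
d(q,P2) = 4.5826  (label B)
Votes: A=2, B=1
Majority → A

A


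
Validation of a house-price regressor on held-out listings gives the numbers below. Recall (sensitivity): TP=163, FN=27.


Recall = TP/(TP+FN)
= 163/(163+27)
= 163/190 = 85.79%

85.79%


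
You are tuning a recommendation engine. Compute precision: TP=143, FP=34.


Precision = TP/(TP+FP)
= 143/(143+34)
= 143/177 = 80.79%

80.79%


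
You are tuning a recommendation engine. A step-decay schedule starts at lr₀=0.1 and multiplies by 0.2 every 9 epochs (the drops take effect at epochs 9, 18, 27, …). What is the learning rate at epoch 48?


n_drops = ⌊48/9⌋ = 5
lr = 0.1·0.2^5 = 0.1·0.00032 = 0.000032

0.000032


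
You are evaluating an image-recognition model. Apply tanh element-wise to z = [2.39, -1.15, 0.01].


tanh(2.39) = 0.9833
tanh(-1.15) = -0.8178
tanh(0.01) = 0.01
result = [0.9833, -0.8178, 0.01]

[0.9833, -0.8178, 0.01]


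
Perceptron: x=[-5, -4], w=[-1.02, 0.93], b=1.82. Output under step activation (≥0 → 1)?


z = (-5)·(-1.02) + (-4)·(0.93) + 1.82
  = 3.2
step(z) = 1 (z≥0)

1


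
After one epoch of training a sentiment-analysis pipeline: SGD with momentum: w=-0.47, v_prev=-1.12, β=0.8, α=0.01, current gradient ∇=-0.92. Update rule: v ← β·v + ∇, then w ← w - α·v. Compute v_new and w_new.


v_new = 0.8·-1.12 - 0.92 = -0.896 - 0.92 = -1.816
w_new = -0.47 - 0.01·-1.816 = -0.47 + 0.01816 = -0.45184

v_new=-1.816, w_new=-0.45184


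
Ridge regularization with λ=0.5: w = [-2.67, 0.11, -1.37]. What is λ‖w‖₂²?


‖w‖₂² = (-2.67)² + (0.11)² + (-1.37)²
     = 7.1289 + 0.0121 + 1.8769
     = 9.0179
λ·‖w‖₂² = 0.5·9.0179 = 4.50895

4.50895


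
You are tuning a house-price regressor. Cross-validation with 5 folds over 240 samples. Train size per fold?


Fold size = 240/5 = 48
Training per fold = 240 - 48 = 192

192


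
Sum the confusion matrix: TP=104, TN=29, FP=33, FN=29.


Total = TP + TN + FP + FN
= 104 + 29 + 33 + 29
= 195
(Predicted positive: 137, predicted negative: 58)

195


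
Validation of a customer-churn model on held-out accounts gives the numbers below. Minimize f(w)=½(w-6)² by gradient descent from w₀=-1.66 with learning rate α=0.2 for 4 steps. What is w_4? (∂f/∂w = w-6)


step 1: grad = -1.66-6 = -7.66; w = -1.66 - 0.2·(-7.66) = -0.128
step 2: grad = -0.128-6 = -6.128; w = -0.128 - 0.2·(-6.128) = 1.0976
step 3: grad = 1.0976-6 = -4.9024; w = 1.0976 - 0.2·(-4.9024) = 2.07808
step 4: grad = 2.07808-6 = -3.92192; w = 2.07808 - 0.2·(-3.92192) = 2.862464

2.862464


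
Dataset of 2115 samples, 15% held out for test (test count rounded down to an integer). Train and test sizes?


Test = ⌊2115·15/100⌋ = 317
Train = 2115 - 317 = 1798

Train: 1798, Test: 317


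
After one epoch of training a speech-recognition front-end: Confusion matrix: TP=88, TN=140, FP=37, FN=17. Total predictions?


Total = TP + TN + FP + FN
= 88 + 140 + 37 + 17
= 282
(Predicted positive: 125, predicted negative: 157)

282


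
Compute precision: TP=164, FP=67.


Precision = TP/(TP+FP)
= 164/(164+67)
= 164/231 = 71.0%

71.0%


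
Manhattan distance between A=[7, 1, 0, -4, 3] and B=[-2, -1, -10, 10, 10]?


d = |7+ 2| + |1+ 1| + |0+ 10| + |-4-10| + |3-10|
  = 9 + 2 + 10 + 14 + 7
  = 42

42


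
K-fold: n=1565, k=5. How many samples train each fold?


Fold size = 1565/5 = 313
Training per fold = 1565 - 313 = 1252

1252


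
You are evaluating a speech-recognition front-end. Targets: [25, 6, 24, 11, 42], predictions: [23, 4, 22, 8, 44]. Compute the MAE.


Absolute errors: |25-23|=2, |6-4|=2, |24-22|=2, |11-8|=3, |42-44|=2
Sum = 11
MAE = 11/5 = 11/5

11/5


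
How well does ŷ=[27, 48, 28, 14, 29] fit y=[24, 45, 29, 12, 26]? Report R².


ȳ = 27.2
SS_res = Σ(y-ŷ)² = 32
SS_tot = Σ(y-ȳ)² = 562.8
R² = 1 - SS_res/SS_tot = 1 - 0.0569 = 0.9431

0.9431


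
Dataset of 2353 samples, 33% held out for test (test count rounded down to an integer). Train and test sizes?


Test = ⌊2353·33/100⌋ = 776
Train = 2353 - 776 = 1577

Train: 1577, Test: 776


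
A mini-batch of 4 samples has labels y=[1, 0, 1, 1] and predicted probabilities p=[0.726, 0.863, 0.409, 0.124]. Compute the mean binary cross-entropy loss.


L[0] = -ln(0.726) = 0.3202
L[1] = -ln(1-0.863) = -ln(0.137) = 1.9878
L[2] = -ln(0.409) = 0.894
L[3] = -ln(0.124) = 2.0875
mean = (0.3202 + 1.9878 + 0.894 + 2.0875)/4 = 1.3224

1.3224


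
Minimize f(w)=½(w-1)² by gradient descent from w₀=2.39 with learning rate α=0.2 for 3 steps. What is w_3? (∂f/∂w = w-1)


step 1: grad = 2.39-1 = 1.39; w = 2.39 - 0.2·(1.39) = 2.112
step 2: grad = 2.112-1 = 1.112; w = 2.112 - 0.2·(1.112) = 1.8896
step 3: grad = 1.8896-1 = 0.8896; w = 1.8896 - 0.2·(0.8896) = 1.71168

1.71168


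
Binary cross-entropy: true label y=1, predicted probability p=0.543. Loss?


BCE = -[y·ln(p) + (1-y)·ln(1-p)]
= -1·ln(0.543) - 0
= -ln(0.543) = 0.6106

0.6106


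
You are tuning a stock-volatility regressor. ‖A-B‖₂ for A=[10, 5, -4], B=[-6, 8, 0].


d = √((10+ 6)² + (5-8)² + (-4-0)²)
  = √(256 + 9 + 16)
  = √281 = 16.7631

16.7631


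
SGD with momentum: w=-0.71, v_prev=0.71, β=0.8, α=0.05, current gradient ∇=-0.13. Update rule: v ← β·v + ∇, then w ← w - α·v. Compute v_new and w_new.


v_new = 0.8·0.71 - 0.13 = 0.568 - 0.13 = 0.438
w_new = -0.71 - 0.05·0.438 = -0.71 - 0.0219 = -0.7319

v_new=0.438, w_new=-0.7319


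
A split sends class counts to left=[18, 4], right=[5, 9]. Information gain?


Parent = [23, 13], H_parent = 0.9436
H_left = 0.684 (n=22), H_right = 0.9403 (n=14)
H_children = (22/36)·0.684 + (14/36)·0.9403 = 0.7837
IG = 0.9436 - 0.7837 = 0.1599

0.1599


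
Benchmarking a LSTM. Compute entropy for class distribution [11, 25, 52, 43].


Probabilities: [11/131, 25/131, 52/131, 43/131] ≈ [0.084, 0.1908, 0.3969, 0.3282]
H = -((11/131)·log₂(11/131) + (25/131)·log₂(25/131) + (52/131)·log₂(52/131) + (43/131)·log₂(43/131))
  = 1.8128 bits

1.8128 bits


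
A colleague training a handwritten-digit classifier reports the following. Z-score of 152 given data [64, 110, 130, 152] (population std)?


μ = 114, σ = 32.4654
z = (152 - 114)/32.4654 = 1.1705

1.1705


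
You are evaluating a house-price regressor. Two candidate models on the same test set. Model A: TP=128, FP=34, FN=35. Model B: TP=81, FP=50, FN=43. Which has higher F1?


Model A: P=128/162=0.7901, R=128/163=0.7853, F1=2PR/(P+R)=2TP/(2TP+FP+FN)=256/325=0.7877
Model B: P=81/131=0.6183, R=81/124=0.6532, F1=2PR/(P+R)=2TP/(2TP+FP+FN)=162/255=0.6353
0.7877 > 0.6353 → Model A

Model A


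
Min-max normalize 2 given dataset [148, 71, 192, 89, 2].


min=2, max=192
(2-2)/(192-2) = 0/190 = 0.0

0.0


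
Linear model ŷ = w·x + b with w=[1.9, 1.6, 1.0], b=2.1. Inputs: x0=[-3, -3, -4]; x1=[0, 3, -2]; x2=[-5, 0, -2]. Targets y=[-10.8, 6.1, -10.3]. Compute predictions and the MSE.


ŷ0 = (1.9)·(-3) + (1.6)·(-3) + (1.0)·(-4) + 2.1 = -12.4
ŷ1 = (1.9)·(0) + (1.6)·(3) + (1.0)·(-2) + 2.1 = 4.9
ŷ2 = (1.9)·(-5) + (1.6)·(0) + (1.0)·(-2) + 2.1 = -9.4
errors² = [2.56, 1.44, 0.81]
MSE = 4.8100/3 = 1.6033

1.6033


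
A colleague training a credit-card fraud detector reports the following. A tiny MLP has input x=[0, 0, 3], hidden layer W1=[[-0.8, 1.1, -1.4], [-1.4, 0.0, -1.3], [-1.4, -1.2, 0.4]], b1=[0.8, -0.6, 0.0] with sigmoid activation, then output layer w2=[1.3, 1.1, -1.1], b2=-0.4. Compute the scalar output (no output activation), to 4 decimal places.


z1[0] = (-0.8)·(0) + (1.1)·(0) + (-1.4)·(3) + 0.8 = -3.4
z1[1] = (-1.4)·(0) + (0.0)·(0) + (-1.3)·(3) - 0.6 = -4.5
z1[2] = (-1.4)·(0) + (-1.2)·(0) + (0.4)·(3) + 0.0 = 1.2
h = sigmoid(z1) = [0.0323, 0.011, 0.7685]
output = (1.3)·(0.0323) + (1.1)·(0.011) + (-1.1)·(0.7685) - 0.4 = -1.1913

-1.1913


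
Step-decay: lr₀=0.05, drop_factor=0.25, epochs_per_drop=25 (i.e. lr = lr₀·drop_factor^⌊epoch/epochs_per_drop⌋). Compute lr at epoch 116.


n_drops = ⌊116/25⌋ = 4
lr = 0.05·0.25^4 = 0.05·0.00390625 = 0.0001953125

0.0001953125


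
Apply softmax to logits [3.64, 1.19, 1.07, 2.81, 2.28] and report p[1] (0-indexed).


Exponentials: e^3.64=38.0918, e^1.19=3.2871, e^1.07=2.9154, e^2.81=16.6099, e^2.28=9.7767
Sum = 70.6809
Softmax = [0.5389, 0.0465, 0.0412, 0.235, 0.1383]
p[1] = 3.2871/70.6809 = 0.0465

0.0465


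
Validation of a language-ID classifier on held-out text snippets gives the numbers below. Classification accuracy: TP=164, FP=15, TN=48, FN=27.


Accuracy = (TP+TN)/(TP+TN+FP+FN)
= (164+48)/(254)
= 212/254 = 83.46%

83.46%


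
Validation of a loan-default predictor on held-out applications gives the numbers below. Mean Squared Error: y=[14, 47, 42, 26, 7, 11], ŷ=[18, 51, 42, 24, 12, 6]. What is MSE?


Squared errors: (14-18)²=16, (47-51)²=16, (42-42)²=0, (26-24)²=4, (7-12)²=25, (11-6)²=25
Sum = 86
MSE = 86/6 = 43/3

43/3


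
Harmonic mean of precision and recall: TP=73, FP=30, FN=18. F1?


Precision = 73/103 = 0.7087
Recall = 73/91 = 0.8022
F1 = 2·P·R/(P+R) = 2·TP/(2·TP+FP+FN) = 146/(146+30+18) = 146/194 = 0.7526

0.7526


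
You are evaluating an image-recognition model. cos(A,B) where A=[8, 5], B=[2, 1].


A·B = 8·2 + 5·1 = 21
‖A‖ = √89 = 9.434, ‖B‖ = √5 = 2.2361
cos = 21/(√89·√5) = 21/√445 = 0.9955

0.9955


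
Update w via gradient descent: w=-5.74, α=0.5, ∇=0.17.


w_new = w - α·∇
= -5.74 - 0.5·0.17
= -5.74 - 0.085
= -5.825

-5.825


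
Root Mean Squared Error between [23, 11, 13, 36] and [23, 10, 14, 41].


MSE = 27/4 = 6.75
RMSE = √(27/4) = 2.5981

2.5981


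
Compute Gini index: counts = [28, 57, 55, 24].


Probabilities: [28/164, 57/164, 55/164, 24/164] ≈ [0.1707, 0.3476, 0.3354, 0.1463]
Σpᵢ² = (784 + 3249 + 3025 + 576)/164² = 7634/26896
Gini = 1 - Σpᵢ² = 1 - 7634/26896 = 0.7162

0.7162


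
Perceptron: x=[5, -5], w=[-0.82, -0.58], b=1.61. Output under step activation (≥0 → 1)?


z = (5)·(-0.82) + (-5)·(-0.58) + 1.61
  = 0.41
step(z) = 1 (z≥0)

1


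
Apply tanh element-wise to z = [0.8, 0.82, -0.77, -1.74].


tanh(0.8) = 0.664
tanh(0.82) = 0.6751
tanh(-0.77) = -0.6469
tanh(-1.74) = -0.9402
result = [0.664, 0.6751, -0.6469, -0.9402]

[0.664, 0.6751, -0.6469, -0.9402]


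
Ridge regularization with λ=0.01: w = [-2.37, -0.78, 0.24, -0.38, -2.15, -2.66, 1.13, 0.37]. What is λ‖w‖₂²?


‖w‖₂² = (-2.37)² + (-0.78)² + (0.24)² + (-0.38)² + (-2.15)² + (-2.66)² + (1.13)² + (0.37)²
     = 5.6169 + 0.6084 + 0.0576 + 0.1444 + 4.6225 + 7.0756 + 1.2769 + 0.1369
     = 19.5392
λ·‖w‖₂² = 0.01·19.5392 = 0.195392

0.195392


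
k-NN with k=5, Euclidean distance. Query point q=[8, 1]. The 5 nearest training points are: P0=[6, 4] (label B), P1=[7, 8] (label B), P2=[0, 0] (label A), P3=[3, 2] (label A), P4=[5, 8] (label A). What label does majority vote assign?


d(q,P0) = 3.6056  (label B)
d(q,P1) = 7.0711  (label B)
d(q,P2) = 8.0623  (label A)
d(q,P3) = 5.099  (label A)
d(q,P4) = 7.6158  (label A)
Votes: A=3, B=2
Majority → A

A


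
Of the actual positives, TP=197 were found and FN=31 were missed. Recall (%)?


Recall = TP/(TP+FN)
= 197/(197+31)
= 197/228 = 86.4%

86.4%


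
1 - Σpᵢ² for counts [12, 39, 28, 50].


Probabilities: [12/129, 39/129, 28/129, 50/129] ≈ [0.093, 0.3023, 0.2171, 0.3876]
Σpᵢ² = (144 + 1521 + 784 + 2500)/129² = 4949/16641
Gini = 1 - Σpᵢ² = 1 - 4949/16641 = 0.7026

0.7026


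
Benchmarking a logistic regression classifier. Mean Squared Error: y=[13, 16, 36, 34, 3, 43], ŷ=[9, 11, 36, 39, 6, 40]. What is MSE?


Squared errors: (13-9)²=16, (16-11)²=25, (36-36)²=0, (34-39)²=25, (3-6)²=9, (43-40)²=9
Sum = 84
MSE = 84/6 = 14

14


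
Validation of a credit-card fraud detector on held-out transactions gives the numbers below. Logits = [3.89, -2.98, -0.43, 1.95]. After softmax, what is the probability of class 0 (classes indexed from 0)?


Exponentials: e^3.89=48.9109, e^-2.98=0.0508, e^-0.43=0.6505, e^1.95=7.0287
Sum = 56.6409
Softmax = [0.8635, 0.0009, 0.0115, 0.1241]
p[0] = 48.9109/56.6409 = 0.8635

0.8635


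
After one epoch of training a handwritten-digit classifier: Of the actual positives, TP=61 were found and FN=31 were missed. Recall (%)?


Recall = TP/(TP+FN)
= 61/(61+31)
= 61/92 = 66.3%

66.3%


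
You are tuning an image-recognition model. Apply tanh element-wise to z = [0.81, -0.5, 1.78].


tanh(0.81) = 0.6696
tanh(-0.5) = -0.4621
tanh(1.78) = 0.9447
result = [0.6696, -0.4621, 0.9447]

[0.6696, -0.4621, 0.9447]


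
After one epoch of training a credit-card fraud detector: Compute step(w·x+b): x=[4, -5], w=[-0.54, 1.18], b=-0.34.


z = (4)·(-0.54) + (-5)·(1.18) - 0.34
  = -8.4
step(z) = 0 (z<0)

0


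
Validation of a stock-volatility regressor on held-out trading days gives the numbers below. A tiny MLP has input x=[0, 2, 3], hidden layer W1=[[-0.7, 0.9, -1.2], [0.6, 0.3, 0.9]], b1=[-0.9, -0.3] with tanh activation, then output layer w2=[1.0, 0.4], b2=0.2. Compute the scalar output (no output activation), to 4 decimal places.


z1[0] = (-0.7)·(0) + (0.9)·(2) + (-1.2)·(3) - 0.9 = -2.7
z1[1] = (0.6)·(0) + (0.3)·(2) + (0.9)·(3) - 0.3 = 3.0
h = tanh(z1) = [-0.991, 0.9951]
output = (1.0)·(-0.991) + (0.4)·(0.9951) + 0.2 = -0.393

-0.393


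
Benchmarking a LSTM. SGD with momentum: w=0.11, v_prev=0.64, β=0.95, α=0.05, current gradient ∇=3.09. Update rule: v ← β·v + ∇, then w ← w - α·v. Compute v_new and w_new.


v_new = 0.95·0.64 + 3.09 = 0.608 + 3.09 = 3.698
w_new = 0.11 - 0.05·3.698 = 0.11 - 0.1849 = -0.0749

v_new=3.698, w_new=-0.0749


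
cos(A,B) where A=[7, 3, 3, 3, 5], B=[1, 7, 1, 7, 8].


A·B = 7·1 + 3·7 + 3·1 + 3·7 + 5·8 = 92
‖A‖ = √101 = 10.0499, ‖B‖ = √164 = 12.8062
cos = 92/(√101·√164) = 92/√16564 = 0.7148

0.7148


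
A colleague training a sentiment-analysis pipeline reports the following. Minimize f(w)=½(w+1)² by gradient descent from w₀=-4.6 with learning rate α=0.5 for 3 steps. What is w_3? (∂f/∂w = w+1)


step 1: grad = -4.6+1 = -3.6; w = -4.6 - 0.5·(-3.6) = -2.8
step 2: grad = -2.8+1 = -1.8; w = -2.8 - 0.5·(-1.8) = -1.9
step 3: grad = -1.9+1 = -0.9; w = -1.9 - 0.5·(-0.9) = -1.45

-1.45


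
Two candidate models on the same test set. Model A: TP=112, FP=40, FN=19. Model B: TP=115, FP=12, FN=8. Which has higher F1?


Model A: P=112/152=0.7368, R=112/131=0.855, F1=2PR/(P+R)=2TP/(2TP+FP+FN)=224/283=0.7915
Model B: P=115/127=0.9055, R=115/123=0.935, F1=2PR/(P+R)=2TP/(2TP+FP+FN)=230/250=0.92
0.7915 < 0.92 → Model B

Model B


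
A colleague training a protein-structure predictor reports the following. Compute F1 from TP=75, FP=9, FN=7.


Precision = 75/84 = 0.8929
Recall = 75/82 = 0.9146
F1 = 2·P·R/(P+R) = 2·TP/(2·TP+FP+FN) = 150/(150+9+7) = 150/166 = 0.9036

0.9036


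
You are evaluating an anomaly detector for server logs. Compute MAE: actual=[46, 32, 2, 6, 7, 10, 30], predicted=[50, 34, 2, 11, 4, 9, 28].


Absolute errors: |46-50|=4, |32-34|=2, |2-2|=0, |6-11|=5, |7-4|=3, |10-9|=1, |30-28|=2
Sum = 17
MAE = 17/7 = 17/7

17/7


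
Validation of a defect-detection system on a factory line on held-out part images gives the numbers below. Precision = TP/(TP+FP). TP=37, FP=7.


Precision = TP/(TP+FP)
= 37/(37+7)
= 37/44 = 84.09%

84.09%


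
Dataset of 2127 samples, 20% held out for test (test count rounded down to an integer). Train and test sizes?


Test = ⌊2127·20/100⌋ = 425
Train = 2127 - 425 = 1702

Train: 1702, Test: 425


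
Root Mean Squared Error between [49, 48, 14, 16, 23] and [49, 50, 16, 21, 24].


MSE = 34/5 = 6.8
RMSE = √(34/5) = 2.6077

2.6077


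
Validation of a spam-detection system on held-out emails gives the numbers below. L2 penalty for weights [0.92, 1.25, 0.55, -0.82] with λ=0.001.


‖w‖₂² = (0.92)² + (1.25)² + (0.55)² + (-0.82)²
     = 0.8464 + 1.5625 + 0.3025 + 0.6724
     = 3.3838
λ·‖w‖₂² = 0.001·3.3838 = 0.003384

0.003384


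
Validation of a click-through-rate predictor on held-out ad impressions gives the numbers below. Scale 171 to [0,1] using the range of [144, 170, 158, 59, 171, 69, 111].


min=59, max=171
(171-59)/(171-59) = 112/112 = 1.0

1.0


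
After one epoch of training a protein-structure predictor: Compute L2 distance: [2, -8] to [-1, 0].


d = √((2+ 1)² + (-8-0)²)
  = √(9 + 64)
  = √73 = 8.544

8.544


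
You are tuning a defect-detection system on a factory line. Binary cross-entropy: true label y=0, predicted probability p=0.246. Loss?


BCE = -[y·ln(p) + (1-y)·ln(1-p)]
= -0 - 1·ln(1-0.246)
= -ln(0.754) = 0.2824

0.2824


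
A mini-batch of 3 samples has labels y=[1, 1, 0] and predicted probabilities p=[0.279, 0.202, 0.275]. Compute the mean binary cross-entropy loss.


L[0] = -ln(0.279) = 1.2765
L[1] = -ln(0.202) = 1.5995
L[2] = -ln(1-0.275) = -ln(0.725) = 0.3216
mean = (1.2765 + 1.5995 + 0.3216)/3 = 1.0659

1.0659


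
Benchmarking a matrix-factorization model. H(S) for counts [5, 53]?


Probabilities: [5/58, 53/58] ≈ [0.0862, 0.9138]
H = -((5/58)·log₂(5/58) + (53/58)·log₂(53/58))
  = 0.4237 bits

0.4237 bits


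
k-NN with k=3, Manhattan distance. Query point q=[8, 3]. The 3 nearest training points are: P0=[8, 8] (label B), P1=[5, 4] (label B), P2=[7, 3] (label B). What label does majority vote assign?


d(q,P0) = 5  (label B)
d(q,P1) = 4  (label B)
d(q,P2) = 1  (label B)
Votes: A=0, B=3
Majority → B

B


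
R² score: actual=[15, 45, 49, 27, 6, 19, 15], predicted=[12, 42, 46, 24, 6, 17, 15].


ȳ = 25.1429
SS_res = Σ(y-ŷ)² = 40
SS_tot = Σ(y-ȳ)² = 1576.86
R² = 1 - SS_res/SS_tot = 1 - 0.0254 = 0.9746

0.9746


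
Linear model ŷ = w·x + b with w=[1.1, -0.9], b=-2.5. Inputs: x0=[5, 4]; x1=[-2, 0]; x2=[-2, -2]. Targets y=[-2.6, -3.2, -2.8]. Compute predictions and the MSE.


ŷ0 = (1.1)·(5) + (-0.9)·(4) - 2.5 = -0.6
ŷ1 = (1.1)·(-2) + (-0.9)·(0) - 2.5 = -4.7
ŷ2 = (1.1)·(-2) + (-0.9)·(-2) - 2.5 = -2.9
errors² = [4.0, 2.25, 0.01]
MSE = 6.2600/3 = 2.0867

2.0867


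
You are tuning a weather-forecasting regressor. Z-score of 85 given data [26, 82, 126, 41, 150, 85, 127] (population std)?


μ = 91, σ = 42.8352
z = (85 - 91)/42.8352 = -0.1401

-0.1401


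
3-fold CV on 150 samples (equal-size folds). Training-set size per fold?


Fold size = 150/3 = 50
Training per fold = 150 - 50 = 100

100


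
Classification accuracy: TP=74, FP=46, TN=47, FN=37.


Accuracy = (TP+TN)/(TP+TN+FP+FN)
= (74+47)/(204)
= 121/204 = 59.31%

59.31%


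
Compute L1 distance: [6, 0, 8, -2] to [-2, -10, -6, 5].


d = |6+ 2| + |0+ 10| + |8+ 6| + |-2-5|
  = 8 + 10 + 14 + 7
  = 39

39


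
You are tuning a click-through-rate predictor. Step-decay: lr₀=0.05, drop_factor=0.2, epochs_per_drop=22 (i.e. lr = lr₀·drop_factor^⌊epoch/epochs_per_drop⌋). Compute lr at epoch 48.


n_drops = ⌊48/22⌋ = 2
lr = 0.05·0.2^2 = 0.05·0.04 = 0.002

0.002


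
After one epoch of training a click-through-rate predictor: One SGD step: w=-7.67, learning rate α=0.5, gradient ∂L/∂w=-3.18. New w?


w_new = w - α·∇
= -7.67 - 0.5·-3.18
= -7.67 + 1.59
= -6.08

-6.08


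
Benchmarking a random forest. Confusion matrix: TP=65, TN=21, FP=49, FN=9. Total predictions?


Total = TP + TN + FP + FN
= 65 + 21 + 49 + 9
= 144
(Predicted positive: 114, predicted negative: 30)

144


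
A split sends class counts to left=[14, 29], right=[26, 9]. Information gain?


Parent = [40, 38], H_parent = 0.9995
H_left = 0.9103 (n=43), H_right = 0.8224 (n=35)
H_children = (43/78)·0.9103 + (35/78)·0.8224 = 0.8709
IG = 0.9995 - 0.8709 = 0.1286

0.1286


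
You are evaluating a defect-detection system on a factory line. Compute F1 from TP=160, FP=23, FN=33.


Precision = 160/183 = 0.8743
Recall = 160/193 = 0.829
F1 = 2·P·R/(P+R) = 2·TP/(2·TP+FP+FN) = 320/(320+23+33) = 320/376 = 0.8511

0.8511


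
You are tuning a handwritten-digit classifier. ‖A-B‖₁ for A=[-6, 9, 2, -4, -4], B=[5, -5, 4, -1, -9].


d = |-6-5| + |9+ 5| + |2-4| + |-4+ 1| + |-4+ 9|
  = 11 + 14 + 2 + 3 + 5
  = 35

35


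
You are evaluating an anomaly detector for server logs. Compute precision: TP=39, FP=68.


Precision = TP/(TP+FP)
= 39/(39+68)
= 39/107 = 36.45%

36.45%


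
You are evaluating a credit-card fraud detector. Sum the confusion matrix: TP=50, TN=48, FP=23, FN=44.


Total = TP + TN + FP + FN
= 50 + 48 + 23 + 44
= 165
(Predicted positive: 73, predicted negative: 92)

165


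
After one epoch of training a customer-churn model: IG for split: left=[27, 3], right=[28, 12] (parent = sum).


Parent = [55, 15], H_parent = 0.7496
H_left = 0.469 (n=30), H_right = 0.8813 (n=40)
H_children = (30/70)·0.469 + (40/70)·0.8813 = 0.7046
IG = 0.7496 - 0.7046 = 0.045

0.045


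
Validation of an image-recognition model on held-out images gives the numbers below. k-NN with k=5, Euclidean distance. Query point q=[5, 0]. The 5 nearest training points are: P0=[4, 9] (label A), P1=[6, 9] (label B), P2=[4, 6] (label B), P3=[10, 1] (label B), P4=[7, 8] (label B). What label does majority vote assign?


d(q,P0) = 9.0554  (label A)
d(q,P1) = 9.0554  (label B)
d(q,P2) = 6.0828  (label B)
d(q,P3) = 5.099  (label B)
d(q,P4) = 8.2462  (label B)
Votes: A=1, B=4
Majority → B

B


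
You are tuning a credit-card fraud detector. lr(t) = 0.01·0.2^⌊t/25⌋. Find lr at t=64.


n_drops = ⌊64/25⌋ = 2
lr = 0.01·0.2^2 = 0.01·0.04 = 0.0004

0.0004


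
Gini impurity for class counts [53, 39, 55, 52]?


Probabilities: [53/199, 39/199, 55/199, 52/199] ≈ [0.2663, 0.196, 0.2764, 0.2613]
Σpᵢ² = (2809 + 1521 + 3025 + 2704)/199² = 10059/39601
Gini = 1 - Σpᵢ² = 1 - 10059/39601 = 0.746

0.746


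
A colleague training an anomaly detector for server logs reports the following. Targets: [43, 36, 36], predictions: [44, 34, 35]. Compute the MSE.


Squared errors: (43-44)²=1, (36-34)²=4, (36-35)²=1
Sum = 6
MSE = 6/3 = 2

2


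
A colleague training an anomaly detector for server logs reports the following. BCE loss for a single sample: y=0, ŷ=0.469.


BCE = -[y·ln(p) + (1-y)·ln(1-p)]
= -0 - 1·ln(1-0.469)
= -ln(0.531) = 0.633

0.633


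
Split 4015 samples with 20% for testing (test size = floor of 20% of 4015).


Test = ⌊4015·20/100⌋ = 803
Train = 4015 - 803 = 3212

Train: 3212, Test: 803


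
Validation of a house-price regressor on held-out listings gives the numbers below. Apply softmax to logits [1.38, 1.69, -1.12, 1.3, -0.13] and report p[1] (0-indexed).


Exponentials: e^1.38=3.9749, e^1.69=5.4195, e^-1.12=0.3263, e^1.3=3.6693, e^-0.13=0.8781
Sum = 14.2681
Softmax = [0.2786, 0.3798, 0.0229, 0.2572, 0.0615]
p[1] = 5.4195/14.2681 = 0.3798

0.3798


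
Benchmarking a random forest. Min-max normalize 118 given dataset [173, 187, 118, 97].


min=97, max=187
(118-97)/(187-97) = 21/90 = 0.2333

0.2333


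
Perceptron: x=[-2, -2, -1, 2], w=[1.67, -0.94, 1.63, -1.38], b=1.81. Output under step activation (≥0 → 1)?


z = (-2)·(1.67) + (-2)·(-0.94) + (-1)·(1.63) + (2)·(-1.38) + 1.81
  = -4.04
step(z) = 0 (z<0)

0


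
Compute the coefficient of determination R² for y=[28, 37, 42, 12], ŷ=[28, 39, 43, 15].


ȳ = 29.75
SS_res = Σ(y-ŷ)² = 14
SS_tot = Σ(y-ȳ)² = 520.75
R² = 1 - SS_res/SS_tot = 1 - 0.0269 = 0.9731

0.9731


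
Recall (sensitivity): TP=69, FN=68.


Recall = TP/(TP+FN)
= 69/(69+68)
= 69/137 = 50.36%

50.36%


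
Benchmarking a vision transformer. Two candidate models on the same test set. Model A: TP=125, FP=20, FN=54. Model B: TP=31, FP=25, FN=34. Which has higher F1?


Model A: P=125/145=0.8621, R=125/179=0.6983, F1=2PR/(P+R)=2TP/(2TP+FP+FN)=250/324=0.7716
Model B: P=31/56=0.5536, R=31/65=0.4769, F1=2PR/(P+R)=2TP/(2TP+FP+FN)=62/121=0.5124
0.7716 > 0.5124 → Model A

Model A


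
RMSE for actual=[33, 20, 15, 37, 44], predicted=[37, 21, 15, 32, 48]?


MSE = 58/5 = 11.6
RMSE = √(58/5) = 3.4059

3.4059


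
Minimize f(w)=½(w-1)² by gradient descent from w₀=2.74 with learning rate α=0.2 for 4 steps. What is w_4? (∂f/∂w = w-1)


step 1: grad = 2.74-1 = 1.74; w = 2.74 - 0.2·(1.74) = 2.392
step 2: grad = 2.392-1 = 1.392; w = 2.392 - 0.2·(1.392) = 2.1136
step 3: grad = 2.1136-1 = 1.1136; w = 2.1136 - 0.2·(1.1136) = 1.89088
step 4: grad = 1.89088-1 = 0.89088; w = 1.89088 - 0.2·(0.89088) = 1.712704

1.712704


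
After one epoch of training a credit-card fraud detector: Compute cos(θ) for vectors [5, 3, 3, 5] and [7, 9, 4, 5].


A·B = 5·7 + 3·9 + 3·4 + 5·5 = 99
‖A‖ = √68 = 8.2462, ‖B‖ = √171 = 13.0767
cos = 99/(√68·√171) = 99/√11628 = 0.9181

0.9181


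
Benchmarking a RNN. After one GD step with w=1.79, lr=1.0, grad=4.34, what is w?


w_new = w - α·∇
= 1.79 - 1.0·4.34
= 1.79 - 4.34
= -2.55

-2.55


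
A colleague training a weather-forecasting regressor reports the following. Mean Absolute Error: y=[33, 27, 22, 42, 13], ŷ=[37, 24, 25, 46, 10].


Absolute errors: |33-37|=4, |27-24|=3, |22-25|=3, |42-46|=4, |13-10|=3
Sum = 17
MAE = 17/5 = 17/5

17/5


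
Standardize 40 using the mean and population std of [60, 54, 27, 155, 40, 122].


μ = 76.3333, σ = 46.176
z = (40 - 76.3333)/46.176 = -0.7868

-0.7868


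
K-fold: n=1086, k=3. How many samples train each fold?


Fold size = 1086/3 = 362
Training per fold = 1086 - 362 = 724

724


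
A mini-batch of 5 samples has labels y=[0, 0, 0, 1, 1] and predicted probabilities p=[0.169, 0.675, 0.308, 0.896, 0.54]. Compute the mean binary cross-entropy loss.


L[0] = -ln(1-0.169) = -ln(0.831) = 0.1851
L[1] = -ln(1-0.675) = -ln(0.325) = 1.1239
L[2] = -ln(1-0.308) = -ln(0.692) = 0.3682
L[3] = -ln(0.896) = 0.1098
L[4] = -ln(0.54) = 0.6162
mean = (0.1851 + 1.1239 + 0.3682 + 0.1098 + 0.6162)/5 = 0.4806

0.4806


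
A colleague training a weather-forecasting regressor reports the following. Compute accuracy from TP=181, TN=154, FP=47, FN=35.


Accuracy = (TP+TN)/(TP+TN+FP+FN)
= (181+154)/(417)
= 335/417 = 80.34%

80.34%


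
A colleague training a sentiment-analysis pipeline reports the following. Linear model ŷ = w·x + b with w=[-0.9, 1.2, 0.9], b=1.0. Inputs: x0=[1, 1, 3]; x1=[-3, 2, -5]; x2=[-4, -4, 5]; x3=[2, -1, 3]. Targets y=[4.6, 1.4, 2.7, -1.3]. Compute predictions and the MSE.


ŷ0 = (-0.9)·(1) + (1.2)·(1) + (0.9)·(3) + 1.0 = 4.0
ŷ1 = (-0.9)·(-3) + (1.2)·(2) + (0.9)·(-5) + 1.0 = 1.6
ŷ2 = (-0.9)·(-4) + (1.2)·(-4) + (0.9)·(5) + 1.0 = 4.3
ŷ3 = (-0.9)·(2) + (1.2)·(-1) + (0.9)·(3) + 1.0 = 0.7
errors² = [0.36, 0.04, 2.56, 4.0]
MSE = 6.9600/4 = 1.74

1.74


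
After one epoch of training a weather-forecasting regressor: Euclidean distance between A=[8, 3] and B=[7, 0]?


d = √((8-7)² + (3-0)²)
  = √(1 + 9)
  = √10 = 3.1623

3.1623


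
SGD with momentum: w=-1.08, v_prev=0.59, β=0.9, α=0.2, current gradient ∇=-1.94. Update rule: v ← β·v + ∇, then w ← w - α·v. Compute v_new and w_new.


v_new = 0.9·0.59 - 1.94 = 0.531 - 1.94 = -1.409
w_new = -1.08 - 0.2·-1.409 = -1.08 + 0.2818 = -0.7982

v_new=-1.409, w_new=-0.7982


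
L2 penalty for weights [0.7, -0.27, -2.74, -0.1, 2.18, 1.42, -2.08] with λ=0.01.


‖w‖₂² = (0.7)² + (-0.27)² + (-2.74)² + (-0.1)² + (2.18)² + (1.42)² + (-2.08)²
     = 0.49 + 0.0729 + 7.5076 + 0.01 + 4.7524 + 2.0164 + 4.3264
     = 19.1757
λ·‖w‖₂² = 0.01·19.1757 = 0.191757

0.191757


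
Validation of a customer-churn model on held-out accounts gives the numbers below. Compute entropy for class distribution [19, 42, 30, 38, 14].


Probabilities: [19/143, 42/143, 30/143, 38/143, 14/143] ≈ [0.1329, 0.2937, 0.2098, 0.2657, 0.0979]
H = -((19/143)·log₂(19/143) + (42/143)·log₂(42/143) + (30/143)·log₂(30/143) + (38/143)·log₂(38/143) + (14/143)·log₂(14/143))
  = 2.215 bits

2.215 bits


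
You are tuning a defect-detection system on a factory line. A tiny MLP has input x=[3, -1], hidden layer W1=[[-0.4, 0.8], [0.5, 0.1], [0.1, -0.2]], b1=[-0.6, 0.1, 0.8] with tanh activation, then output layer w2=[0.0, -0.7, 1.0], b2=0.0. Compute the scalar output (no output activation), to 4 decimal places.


z1[0] = (-0.4)·(3) + (0.8)·(-1) - 0.6 = -2.6
z1[1] = (0.5)·(3) + (0.1)·(-1) + 0.1 = 1.5
z1[2] = (0.1)·(3) + (-0.2)·(-1) + 0.8 = 1.3
h = tanh(z1) = [-0.989, 0.9051, 0.8617]
output = (0.0)·(-0.989) + (-0.7)·(0.9051) + (1.0)·(0.8617) + 0.0 = 0.2281

0.2281


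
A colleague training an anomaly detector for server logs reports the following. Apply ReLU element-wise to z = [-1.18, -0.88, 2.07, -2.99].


ReLU(-1.18) = max(0, -1.18) = 0.0
ReLU(-0.88) = max(0, -0.88) = 0.0
ReLU(2.07) = max(0, 2.07) = 2.07
ReLU(-2.99) = max(0, -2.99) = 0.0
result = [0.0, 0.0, 2.07, 0.0]

[0.0, 0.0, 2.07, 0.0]


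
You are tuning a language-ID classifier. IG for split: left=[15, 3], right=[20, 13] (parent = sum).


Parent = [35, 16], H_parent = 0.8974
H_left = 0.65 (n=18), H_right = 0.9673 (n=33)
H_children = (18/51)·0.65 + (33/51)·0.9673 = 0.8553
IG = 0.8974 - 0.8553 = 0.0421

0.0421


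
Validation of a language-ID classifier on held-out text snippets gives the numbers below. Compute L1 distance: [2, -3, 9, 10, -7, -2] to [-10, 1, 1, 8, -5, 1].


d = |2+ 10| + |-3-1| + |9-1| + |10-8| + |-7+ 5| + |-2-1|
  = 12 + 4 + 8 + 2 + 2 + 3
  = 31

31


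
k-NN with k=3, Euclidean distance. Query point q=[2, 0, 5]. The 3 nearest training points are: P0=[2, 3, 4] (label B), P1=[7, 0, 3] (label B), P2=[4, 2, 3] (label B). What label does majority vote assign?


d(q,P0) = 3.1623  (label B)
d(q,P1) = 5.3852  (label B)
d(q,P2) = 3.4641  (label B)
Votes: A=0, B=3
Majority → B

B


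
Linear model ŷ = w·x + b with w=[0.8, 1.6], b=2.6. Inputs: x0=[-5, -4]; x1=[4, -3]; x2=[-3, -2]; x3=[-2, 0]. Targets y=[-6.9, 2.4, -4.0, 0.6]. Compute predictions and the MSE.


ŷ0 = (0.8)·(-5) + (1.6)·(-4) + 2.6 = -7.8
ŷ1 = (0.8)·(4) + (1.6)·(-3) + 2.6 = 1.0
ŷ2 = (0.8)·(-3) + (1.6)·(-2) + 2.6 = -3.0
ŷ3 = (0.8)·(-2) + (1.6)·(0) + 2.6 = 1.0
errors² = [0.81, 1.96, 1.0, 0.16]
MSE = 3.9300/4 = 0.9825

0.9825


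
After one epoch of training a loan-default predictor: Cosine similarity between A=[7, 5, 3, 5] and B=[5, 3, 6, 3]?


A·B = 7·5 + 5·3 + 3·6 + 5·3 = 83
‖A‖ = √108 = 10.3923, ‖B‖ = √79 = 8.8882
cos = 83/(√108·√79) = 83/√8532 = 0.8986

0.8986


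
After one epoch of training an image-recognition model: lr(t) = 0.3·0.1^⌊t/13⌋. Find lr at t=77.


n_drops = ⌊77/13⌋ = 5
lr = 0.3·0.1^5 = 0.3·0.00001 = 0.000003

0.000003


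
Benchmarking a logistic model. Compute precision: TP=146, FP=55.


Precision = TP/(TP+FP)
= 146/(146+55)
= 146/201 = 72.64%

72.64%


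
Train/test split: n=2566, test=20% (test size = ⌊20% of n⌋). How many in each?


Test = ⌊2566·20/100⌋ = 513
Train = 2566 - 513 = 2053

Train: 2053, Test: 513


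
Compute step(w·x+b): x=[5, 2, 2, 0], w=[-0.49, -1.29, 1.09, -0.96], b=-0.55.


z = (5)·(-0.49) + (2)·(-1.29) + (2)·(1.09) + (0)·(-0.96) - 0.55
  = -3.4
step(z) = 0 (z<0)

0


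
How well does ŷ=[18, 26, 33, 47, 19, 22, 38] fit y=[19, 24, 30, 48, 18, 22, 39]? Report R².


ȳ = 28.5714
SS_res = Σ(y-ŷ)² = 17
SS_tot = Σ(y-ȳ)² = 755.71
R² = 1 - SS_res/SS_tot = 1 - 0.0225 = 0.9775

0.9775


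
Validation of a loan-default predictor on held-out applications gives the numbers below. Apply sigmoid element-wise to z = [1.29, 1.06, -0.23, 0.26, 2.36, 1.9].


σ(1.29) = 1/(1+e^-1.29) = 0.7841
σ(1.06) = 1/(1+e^-1.06) = 0.7427
σ(-0.23) = 1/(1+e^0.23) = 0.4428
σ(0.26) = 1/(1+e^-0.26) = 0.5646
σ(2.36) = 1/(1+e^-2.36) = 0.9137
σ(1.9) = 1/(1+e^-1.9) = 0.8699
result = [0.7841, 0.7427, 0.4428, 0.5646, 0.9137, 0.8699]

[0.7841, 0.7427, 0.4428, 0.5646, 0.9137, 0.8699]


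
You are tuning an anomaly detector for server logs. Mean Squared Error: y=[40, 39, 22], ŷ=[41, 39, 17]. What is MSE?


Squared errors: (40-41)²=1, (39-39)²=0, (22-17)²=25
Sum = 26
MSE = 26/3 = 26/3

26/3


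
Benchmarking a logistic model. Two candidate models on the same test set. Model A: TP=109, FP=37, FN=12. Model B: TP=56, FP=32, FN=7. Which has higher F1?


Model A: P=109/146=0.7466, R=109/121=0.9008, F1=2PR/(P+R)=2TP/(2TP+FP+FN)=218/267=0.8165
Model B: P=56/88=0.6364, R=56/63=0.8889, F1=2PR/(P+R)=2TP/(2TP+FP+FN)=112/151=0.7417
0.8165 > 0.7417 → Model A

Model A


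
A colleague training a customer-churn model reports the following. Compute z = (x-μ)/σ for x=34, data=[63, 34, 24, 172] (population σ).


μ = 73.25, σ = 58.7851
z = (34 - 73.25)/58.7851 = -0.6677

-0.6677


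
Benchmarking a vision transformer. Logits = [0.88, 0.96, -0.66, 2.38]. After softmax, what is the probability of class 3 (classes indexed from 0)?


Exponentials: e^0.88=2.4109, e^0.96=2.6117, e^-0.66=0.5169, e^2.38=10.8049
Sum = 16.3444
Softmax = [0.1475, 0.1598, 0.0316, 0.6611]
p[3] = 10.8049/16.3444 = 0.6611

0.6611


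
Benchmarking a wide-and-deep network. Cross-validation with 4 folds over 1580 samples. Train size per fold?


Fold size = 1580/4 = 395
Training per fold = 1580 - 395 = 1185

1185


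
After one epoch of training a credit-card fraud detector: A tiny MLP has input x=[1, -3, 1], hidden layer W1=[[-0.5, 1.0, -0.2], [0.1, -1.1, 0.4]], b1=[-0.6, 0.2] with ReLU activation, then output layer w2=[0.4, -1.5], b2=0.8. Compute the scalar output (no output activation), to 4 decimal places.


z1[0] = (-0.5)·(1) + (1.0)·(-3) + (-0.2)·(1) - 0.6 = -4.3
z1[1] = (0.1)·(1) + (-1.1)·(-3) + (0.4)·(1) + 0.2 = 4.0
h = ReLU(z1) = [0.0, 4.0]
output = (0.4)·(0.0) + (-1.5)·(4.0) + 0.8 = -5.2

-5.2


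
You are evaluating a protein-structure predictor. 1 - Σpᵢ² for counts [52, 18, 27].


Probabilities: [52/97, 18/97, 27/97] ≈ [0.5361, 0.1856, 0.2784]
Σpᵢ² = (2704 + 324 + 729)/97² = 3757/9409
Gini = 1 - Σpᵢ² = 1 - 3757/9409 = 0.6007

0.6007


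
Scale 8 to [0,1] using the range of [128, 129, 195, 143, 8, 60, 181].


min=8, max=195
(8-8)/(195-8) = 0/187 = 0.0

0.0


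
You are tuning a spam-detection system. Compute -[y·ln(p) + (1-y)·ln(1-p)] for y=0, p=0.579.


BCE = -[y·ln(p) + (1-y)·ln(1-p)]
= -0 - 1·ln(1-0.579)
= -ln(0.421) = 0.8651

0.8651


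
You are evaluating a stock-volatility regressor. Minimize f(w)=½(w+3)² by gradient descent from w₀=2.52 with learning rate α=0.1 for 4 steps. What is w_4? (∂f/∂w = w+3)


step 1: grad = 2.52+3 = 5.52; w = 2.52 - 0.1·(5.52) = 1.968
step 2: grad = 1.968+3 = 4.968; w = 1.968 - 0.1·(4.968) = 1.4712
step 3: grad = 1.4712+3 = 4.4712; w = 1.4712 - 0.1·(4.4712) = 1.02408
step 4: grad = 1.02408+3 = 4.02408; w = 1.02408 - 0.1·(4.02408) = 0.621672

0.621672


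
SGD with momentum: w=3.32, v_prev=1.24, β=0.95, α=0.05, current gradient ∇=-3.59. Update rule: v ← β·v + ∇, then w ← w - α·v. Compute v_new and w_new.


v_new = 0.95·1.24 - 3.59 = 1.178 - 3.59 = -2.412
w_new = 3.32 - 0.05·-2.412 = 3.32 + 0.1206 = 3.4406

v_new=-2.412, w_new=3.4406


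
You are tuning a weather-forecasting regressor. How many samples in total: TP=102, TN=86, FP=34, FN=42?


Total = TP + TN + FP + FN
= 102 + 86 + 34 + 42
= 264
(Predicted positive: 136, predicted negative: 128)

264


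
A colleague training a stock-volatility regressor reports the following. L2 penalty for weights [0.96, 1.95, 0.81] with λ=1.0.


‖w‖₂² = (0.96)² + (1.95)² + (0.81)²
     = 0.9216 + 3.8025 + 0.6561
     = 5.3802
λ·‖w‖₂² = 1.0·5.3802 = 5.3802

5.3802


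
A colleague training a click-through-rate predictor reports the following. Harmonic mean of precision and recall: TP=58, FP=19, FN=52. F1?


Precision = 58/77 = 0.7532
Recall = 58/110 = 0.5273
F1 = 2·P·R/(P+R) = 2·TP/(2·TP+FP+FN) = 116/(116+19+52) = 116/187 = 0.6203

0.6203


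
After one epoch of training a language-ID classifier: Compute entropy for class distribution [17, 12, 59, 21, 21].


Probabilities: [17/130, 12/130, 59/130, 21/130, 21/130] ≈ [0.1308, 0.0923, 0.4538, 0.1615, 0.1615]
H = -((17/130)·log₂(17/130) + (12/130)·log₂(12/130) + (59/130)·log₂(59/130) + (21/130)·log₂(21/130) + (21/130)·log₂(21/130))
  = 2.0681 bits

2.0681 bits


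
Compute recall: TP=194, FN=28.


Recall = TP/(TP+FN)
= 194/(194+28)
= 194/222 = 87.39%

87.39%


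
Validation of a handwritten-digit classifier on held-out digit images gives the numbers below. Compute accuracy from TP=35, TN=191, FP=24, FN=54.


Accuracy = (TP+TN)/(TP+TN+FP+FN)
= (35+191)/(304)
= 226/304 = 74.34%

74.34%


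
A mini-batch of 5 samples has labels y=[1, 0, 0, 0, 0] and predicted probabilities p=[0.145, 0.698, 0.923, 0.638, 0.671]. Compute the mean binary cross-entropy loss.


L[0] = -ln(0.145) = 1.931
L[1] = -ln(1-0.698) = -ln(0.302) = 1.1973
L[2] = -ln(1-0.923) = -ln(0.077) = 2.5639
L[3] = -ln(1-0.638) = -ln(0.362) = 1.0161
L[4] = -ln(1-0.671) = -ln(0.329) = 1.1117
mean = (1.931 + 1.1973 + 2.5639 + 1.0161 + 1.1117)/5 = 1.564

1.564


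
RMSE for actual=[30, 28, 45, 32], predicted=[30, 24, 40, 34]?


MSE = 45/4 = 11.25
RMSE = √(45/4) = 3.3541

3.3541


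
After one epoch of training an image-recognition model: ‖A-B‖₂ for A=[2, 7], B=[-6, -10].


d = √((2+ 6)² + (7+ 10)²)
  = √(64 + 289)
  = √353 = 18.7883

18.7883


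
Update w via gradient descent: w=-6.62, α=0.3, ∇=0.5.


w_new = w - α·∇
= -6.62 - 0.3·0.5
= -6.62 - 0.15
= -6.77

-6.77


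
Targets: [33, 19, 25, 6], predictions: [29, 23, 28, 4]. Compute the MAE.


Absolute errors: |33-29|=4, |19-23|=4, |25-28|=3, |6-4|=2
Sum = 13
MAE = 13/4 = 13/4

13/4


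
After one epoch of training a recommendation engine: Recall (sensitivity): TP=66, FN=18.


Recall = TP/(TP+FN)
= 66/(66+18)
= 66/84 = 78.57%

78.57%


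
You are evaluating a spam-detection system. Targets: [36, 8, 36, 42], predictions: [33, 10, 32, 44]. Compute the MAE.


Absolute errors: |36-33|=3, |8-10|=2, |36-32|=4, |42-44|=2
Sum = 11
MAE = 11/4 = 11/4

11/4


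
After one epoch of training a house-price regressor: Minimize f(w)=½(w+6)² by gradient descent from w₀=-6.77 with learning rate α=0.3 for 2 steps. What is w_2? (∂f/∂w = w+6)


step 1: grad = -6.77+6 = -0.77; w = -6.77 - 0.3·(-0.77) = -6.539
step 2: grad = -6.539+6 = -0.539; w = -6.539 - 0.3·(-0.539) = -6.3773

-6.3773
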